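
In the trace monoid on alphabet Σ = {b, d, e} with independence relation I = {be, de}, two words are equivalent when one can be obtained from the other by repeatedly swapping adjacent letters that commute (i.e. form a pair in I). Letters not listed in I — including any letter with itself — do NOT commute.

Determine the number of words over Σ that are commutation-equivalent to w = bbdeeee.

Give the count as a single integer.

drop 0:b onto floor
drop 1:b onto {0:b}
drop 2:d onto {1:b}
drop 3:e onto floor
drop 4:e onto {3:e}
drop 5:e onto {4:e}
drop 6:e onto {5:e}
ground layer = {0:b, 3:e}
drop-orders for the pieces not yet dropped (sum over which currently-grounded one goes next):
  1 to go: {2} 1  {6} 1
  2 to go: {1,2} 1  {2,6} 2  {5,6} 1
  3 to go: {0,1,2} 1  {1,2,6} 3  {2,5,6} 3  {4,5,6} 1
  4 to go: {0,1,2,6} 4  {1,2,5,6} 6  {2,4,5,6} 4  {3,4,5,6} 1
  5 to go: {0,1,2,5,6} 10  {1,2,4,5,6} 10  {2,3,4,5,6} 5
  if 0:b drops first: 15 orders
  if 3:e drops first: 20 orders
heap linearizations: 35

35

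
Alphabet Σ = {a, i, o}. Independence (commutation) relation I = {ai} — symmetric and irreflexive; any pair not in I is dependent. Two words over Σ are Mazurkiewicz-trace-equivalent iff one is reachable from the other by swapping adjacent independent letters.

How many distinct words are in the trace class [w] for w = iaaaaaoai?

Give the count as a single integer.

0(i) covers ∅
1(a) covers ∅
2(a) covers 1:a
3(a) covers 2:a
4(a) covers 3:a
5(a) covers 4:a
6(o) covers 0:i, 5:a
7(a) covers 6:o
8(i) covers 6:o
floor of heap: 0:i, 1:a
completions by unplaced set U, small U first (add the entries for U minus each lowest piece of U):
  |U|=1: {7}:1  {8}:1
  |U|=2: {7,8}:2
  |U|=3: {6,7,8}:2
  |U|=4: {0,6,7,8}:2  {5,6,7,8}:2
  |U|=5: {0,5,6,7,8}:4  {4,5,6,7,8}:2
  |U|=6: {0,4,5,6,7,8}:6  {3,4,5,6,7,8}:2
  |U|=7: {0,3,4,5,6,7,8}:8  {2,3,4,5,6,7,8}:2
  start at 0(i): 2
  start at 1(a): 10
sum over floor = 12

12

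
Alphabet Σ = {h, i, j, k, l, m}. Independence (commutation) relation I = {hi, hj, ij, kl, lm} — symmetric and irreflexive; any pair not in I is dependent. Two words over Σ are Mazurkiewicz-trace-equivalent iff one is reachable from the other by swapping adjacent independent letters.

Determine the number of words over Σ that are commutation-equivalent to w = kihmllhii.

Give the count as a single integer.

#0=k has no predecessor
#1=i depends on [0:k]
#2=h depends on [0:k]
#3=m depends on [1:i, 2:h]
#4=l depends on [1:i, 2:h]
#5=l depends on [4:l]
#6=h depends on [3:m, 5:l]
#7=i depends on [3:m, 5:l]
#8=i depends on [7:i]
sources: [0:k]
N(rest) = Σ N(rest − s) over sources s of rest; N(one piece) = 1:
  size 1 → [6]=1  [8]=1
  size 2 → [6,8]=2  [7,8]=1
  size 3 → [6,7,8]=3
  size 4 → [3,6,7,8]=3  [5,6,7,8]=3
  size 5 → [3,5,6,7,8]=6  [4,5,6,7,8]=3
  size 6 → [3,4,5,6,7,8]=9
  size 7 → [1,3,4,5,6,7,8]=9  [2,3,4,5,6,7,8]=9
  first=0(k) contributes 18

18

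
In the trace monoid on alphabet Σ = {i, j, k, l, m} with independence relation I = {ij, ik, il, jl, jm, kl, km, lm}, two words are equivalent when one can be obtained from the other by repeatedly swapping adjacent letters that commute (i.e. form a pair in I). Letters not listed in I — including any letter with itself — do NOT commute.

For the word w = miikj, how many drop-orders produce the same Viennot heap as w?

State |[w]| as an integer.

10

piece 0:m — minimal
piece 1:i rests on {0:m}
piece 2:i rests on {1:i}
piece 3:k — minimal
piece 4:j rests on {3:k}
minimal pieces: {0:m, 3:k}
ways to finish when only these pieces remain (= sum over removing one remaining piece with nothing left below it):
  1 left: {2}→1  {4}→1
  2 left: {1,2}→1  {2,4}→2  {3,4}→1
  3 left: {0,1,2}→1  {1,2,4}→3  {2,3,4}→3
  placing 0:m first → 6 extensions
  placing 3:k first → 4 extensions
total linear extensions = 10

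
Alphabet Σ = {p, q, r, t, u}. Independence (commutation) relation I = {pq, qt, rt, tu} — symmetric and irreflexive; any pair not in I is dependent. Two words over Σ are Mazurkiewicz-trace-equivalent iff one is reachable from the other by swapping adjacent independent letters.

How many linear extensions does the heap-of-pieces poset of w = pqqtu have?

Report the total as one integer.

piece 0:p — minimal
piece 1:q — minimal
piece 2:q rests on {1:q}
piece 3:t rests on {0:p}
piece 4:u rests on {0:p, 2:q}
minimal pieces: {0:p, 1:q}
ways to finish when only these pieces remain (= sum over removing one remaining piece with nothing left below it):
  1 left: {3}→1  {4}→1
  2 left: {2,4}→1  {3,4}→2
  3 left: {0,3,4}→2  {1,2,4}→1  {2,3,4}→3
  placing 0:p first → 4 extensions
  placing 1:q first → 5 extensions
total linear extensions = 9

9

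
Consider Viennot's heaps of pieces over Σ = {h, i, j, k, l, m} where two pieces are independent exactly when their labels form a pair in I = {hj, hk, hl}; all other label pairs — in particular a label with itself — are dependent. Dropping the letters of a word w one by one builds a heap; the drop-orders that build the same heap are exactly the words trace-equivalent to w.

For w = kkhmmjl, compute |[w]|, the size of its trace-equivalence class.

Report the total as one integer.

0(k) covers ∅
1(k) covers 0:k
2(h) covers ∅
3(m) covers 1:k, 2:h
4(m) covers 3:m
5(j) covers 4:m
6(l) covers 5:j
floor of heap: 0:k, 2:h
completions by unplaced set U, small U first (add the entries for U minus each lowest piece of U):
  |U|=1: {6}:1
  |U|=2: {5,6}:1
  |U|=3: {4,5,6}:1
  |U|=4: {3,4,5,6}:1
  |U|=5: {1,3,4,5,6}:1  {2,3,4,5,6}:1
  start at 0(k): 2
  start at 2(h): 1
sum over floor = 3

3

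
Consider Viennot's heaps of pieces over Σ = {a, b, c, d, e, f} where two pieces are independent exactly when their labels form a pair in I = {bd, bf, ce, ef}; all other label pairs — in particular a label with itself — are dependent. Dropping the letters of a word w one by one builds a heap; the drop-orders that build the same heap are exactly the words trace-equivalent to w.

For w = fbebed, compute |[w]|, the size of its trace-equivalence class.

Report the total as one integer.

5

drop 0:f onto floor
drop 1:b onto floor
drop 2:e onto {1:b}
drop 3:b onto {2:e}
drop 4:e onto {3:b}
drop 5:d onto {0:f, 4:e}
ground layer = {0:f, 1:b}
drop-orders for the pieces not yet dropped (sum over which currently-grounded one goes next):
  1 to go: {5} 1
  2 to go: {0,5} 1  {4,5} 1
  3 to go: {0,4,5} 2  {3,4,5} 1
  4 to go: {0,3,4,5} 3  {2,3,4,5} 1
  if 0:f drops first: 1 orders
  if 1:b drops first: 4 orders
heap linearizations: 5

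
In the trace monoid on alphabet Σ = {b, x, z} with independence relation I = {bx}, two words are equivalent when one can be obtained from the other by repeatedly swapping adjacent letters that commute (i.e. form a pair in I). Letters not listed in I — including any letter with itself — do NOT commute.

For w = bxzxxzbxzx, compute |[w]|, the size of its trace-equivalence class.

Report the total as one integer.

4

0(b) covers ∅
1(x) covers ∅
2(z) covers 0:b, 1:x
3(x) covers 2:z
4(x) covers 3:x
5(z) covers 4:x
6(b) covers 5:z
7(x) covers 5:z
8(z) covers 6:b, 7:x
9(x) covers 8:z
floor of heap: 0:b, 1:x
completions by unplaced set U, small U first (add the entries for U minus each lowest piece of U):
  |U|=1: {9}:1
  |U|=2: {8,9}:1
  |U|=3: {6,8,9}:1  {7,8,9}:1
  |U|=4: {6,7,8,9}:2
  |U|=5: {5,6,7,8,9}:2
  |U|=6: {4,5,6,7,8,9}:2
  |U|=7: {3,4,5,6,7,8,9}:2
  |U|=8: {2,3,4,5,6,7,8,9}:2
  start at 0(b): 2
  start at 1(x): 2
sum over floor = 4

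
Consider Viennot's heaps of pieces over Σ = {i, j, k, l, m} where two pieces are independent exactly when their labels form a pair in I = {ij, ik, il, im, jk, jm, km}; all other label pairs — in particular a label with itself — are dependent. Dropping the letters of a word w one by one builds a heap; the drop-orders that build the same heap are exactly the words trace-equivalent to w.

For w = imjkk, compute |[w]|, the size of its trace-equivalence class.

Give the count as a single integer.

#0=i has no predecessor
#1=m has no predecessor
#2=j has no predecessor
#3=k has no predecessor
#4=k depends on [3:k]
sources: [0:i, 1:m, 2:j, 3:k]
N(rest) = Σ N(rest − s) over sources s of rest; N(one piece) = 1:
  size 1 → [0]=1  [1]=1  [2]=1  [4]=1
  size 2 → [0,1]=2  [0,2]=2  [0,4]=2  [1,2]=2  [1,4]=2  [2,4]=2  [3,4]=1
  size 3 → [0,1,2]=6  [0,1,4]=6  [0,2,4]=6  [0,3,4]=3  [1,2,4]=6  [1,3,4]=3  [2,3,4]=3
  first=0(i) contributes 12
  first=1(m) contributes 12
  first=2(j) contributes 12
  first=3(k) contributes 24
|[w]| = 60

60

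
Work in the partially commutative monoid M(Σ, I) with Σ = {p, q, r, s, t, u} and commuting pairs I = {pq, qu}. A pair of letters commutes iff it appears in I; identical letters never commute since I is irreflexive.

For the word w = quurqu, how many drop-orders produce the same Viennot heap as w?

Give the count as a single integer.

6

piece 0:q — minimal
piece 1:u — minimal
piece 2:u rests on {1:u}
piece 3:r rests on {0:q, 2:u}
piece 4:q rests on {3:r}
piece 5:u rests on {3:r}
minimal pieces: {0:q, 1:u}
ways to finish when only these pieces remain (= sum over removing one remaining piece with nothing left below it):
  1 left: {4}→1  {5}→1
  2 left: {4,5}→2
  3 left: {3,4,5}→2
  4 left: {0,3,4,5}→2  {2,3,4,5}→2
  placing 0:q first → 2 extensions
  placing 1:u first → 4 extensions
total linear extensions = 6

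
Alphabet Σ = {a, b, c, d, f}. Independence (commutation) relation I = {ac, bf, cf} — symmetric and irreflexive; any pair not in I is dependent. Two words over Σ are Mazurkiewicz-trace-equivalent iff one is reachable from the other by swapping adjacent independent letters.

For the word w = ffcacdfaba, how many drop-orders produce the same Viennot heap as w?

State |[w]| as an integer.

10

drop 0:f onto floor
drop 1:f onto {0:f}
drop 2:c onto floor
drop 3:a onto {1:f}
drop 4:c onto {2:c}
drop 5:d onto {3:a, 4:c}
drop 6:f onto {5:d}
drop 7:a onto {6:f}
drop 8:b onto {7:a}
drop 9:a onto {8:b}
ground layer = {0:f, 2:c}
drop-orders for the pieces not yet dropped (sum over which currently-grounded one goes next):
  1 to go: {9} 1
  2 to go: {8,9} 1
  3 to go: {7,8,9} 1
  4 to go: {6,7,8,9} 1
  5 to go: {5,6,7,8,9} 1
  6 to go: {3,5,6,7,8,9} 1  {4,5,6,7,8,9} 1
  7 to go: {1,3,5,6,7,8,9} 1  {2,4,5,6,7,8,9} 1  {3,4,5,6,7,8,9} 2
  8 to go: {0,1,3,5,6,7,8,9} 1  {1,3,4,5,6,7,8,9} 3  {2,3,4,5,6,7,8,9} 3
  if 0:f drops first: 6 orders
  if 2:c drops first: 4 orders
heap linearizations: 10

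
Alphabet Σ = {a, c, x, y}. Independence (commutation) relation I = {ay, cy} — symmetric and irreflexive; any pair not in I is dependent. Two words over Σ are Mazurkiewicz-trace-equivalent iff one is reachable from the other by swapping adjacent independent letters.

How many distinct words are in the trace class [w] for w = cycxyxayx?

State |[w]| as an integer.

drop 0:c onto floor
drop 1:y onto floor
drop 2:c onto {0:c}
drop 3:x onto {1:y, 2:c}
drop 4:y onto {3:x}
drop 5:x onto {4:y}
drop 6:a onto {5:x}
drop 7:y onto {5:x}
drop 8:x onto {6:a, 7:y}
ground layer = {0:c, 1:y}
drop-orders for the pieces not yet dropped (sum over which currently-grounded one goes next):
  1 to go: {8} 1
  2 to go: {6,8} 1  {7,8} 1
  3 to go: {6,7,8} 2
  4 to go: {5,6,7,8} 2
  5 to go: {4,5,6,7,8} 2
  6 to go: {3,4,5,6,7,8} 2
  7 to go: {1,3,4,5,6,7,8} 2  {2,3,4,5,6,7,8} 2
  if 0:c drops first: 4 orders
  if 1:y drops first: 2 orders
heap linearizations: 6

6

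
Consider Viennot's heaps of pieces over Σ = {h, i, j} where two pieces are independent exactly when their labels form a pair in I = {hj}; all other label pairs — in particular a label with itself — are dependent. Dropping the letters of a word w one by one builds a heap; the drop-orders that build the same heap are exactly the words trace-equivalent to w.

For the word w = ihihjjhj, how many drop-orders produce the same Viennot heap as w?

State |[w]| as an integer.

#0=i has no predecessor
#1=h depends on [0:i]
#2=i depends on [1:h]
#3=h depends on [2:i]
#4=j depends on [2:i]
#5=j depends on [4:j]
#6=h depends on [3:h]
#7=j depends on [5:j]
sources: [0:i]
N(rest) = Σ N(rest − s) over sources s of rest; N(one piece) = 1:
  size 1 → [6]=1  [7]=1
  size 2 → [3,6]=1  [5,7]=1  [6,7]=2
  size 3 → [3,6,7]=3  [4,5,7]=1  [5,6,7]=3
  size 4 → [3,5,6,7]=6  [4,5,6,7]=4
  size 5 → [3,4,5,6,7]=10
  size 6 → [2,3,4,5,6,7]=10
  first=0(i) contributes 10

10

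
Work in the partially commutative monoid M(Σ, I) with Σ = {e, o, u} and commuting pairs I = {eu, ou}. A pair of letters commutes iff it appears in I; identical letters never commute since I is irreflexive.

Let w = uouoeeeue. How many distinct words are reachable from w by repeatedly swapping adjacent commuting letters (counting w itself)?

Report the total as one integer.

#0=u has no predecessor
#1=o has no predecessor
#2=u depends on [0:u]
#3=o depends on [1:o]
#4=e depends on [3:o]
#5=e depends on [4:e]
#6=e depends on [5:e]
#7=u depends on [2:u]
#8=e depends on [6:e]
sources: [0:u, 1:o]
N(rest) = Σ N(rest − s) over sources s of rest; N(one piece) = 1:
  size 1 → [7]=1  [8]=1
  size 2 → [2,7]=1  [6,8]=1  [7,8]=2
  size 3 → [0,2,7]=1  [2,7,8]=3  [5,6,8]=1  [6,7,8]=3
  size 4 → [0,2,7,8]=4  [2,6,7,8]=6  [4,5,6,8]=1  [5,6,7,8]=4
  size 5 → [0,2,6,7,8]=10  [2,5,6,7,8]=10  [3,4,5,6,8]=1  [4,5,6,7,8]=5
  size 6 → [0,2,5,6,7,8]=20  [1,3,4,5,6,8]=1  [2,4,5,6,7,8]=15  [3,4,5,6,7,8]=6
  size 7 → [0,2,4,5,6,7,8]=35  [1,3,4,5,6,7,8]=7  [2,3,4,5,6,7,8]=21
  first=0(u) contributes 28
  first=1(o) contributes 56
|[w]| = 84

84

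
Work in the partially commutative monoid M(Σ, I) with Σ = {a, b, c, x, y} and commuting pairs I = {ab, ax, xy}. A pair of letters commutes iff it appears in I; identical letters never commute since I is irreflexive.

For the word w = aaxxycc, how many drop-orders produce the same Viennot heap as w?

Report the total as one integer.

10

drop 0:a onto floor
drop 1:a onto {0:a}
drop 2:x onto floor
drop 3:x onto {2:x}
drop 4:y onto {1:a}
drop 5:c onto {3:x, 4:y}
drop 6:c onto {5:c}
ground layer = {0:a, 2:x}
drop-orders for the pieces not yet dropped (sum over which currently-grounded one goes next):
  1 to go: {6} 1
  2 to go: {5,6} 1
  3 to go: {3,5,6} 1  {4,5,6} 1
  4 to go: {1,4,5,6} 1  {2,3,5,6} 1  {3,4,5,6} 2
  5 to go: {0,1,4,5,6} 1  {1,3,4,5,6} 3  {2,3,4,5,6} 3
  if 0:a drops first: 6 orders
  if 2:x drops first: 4 orders
heap linearizations: 10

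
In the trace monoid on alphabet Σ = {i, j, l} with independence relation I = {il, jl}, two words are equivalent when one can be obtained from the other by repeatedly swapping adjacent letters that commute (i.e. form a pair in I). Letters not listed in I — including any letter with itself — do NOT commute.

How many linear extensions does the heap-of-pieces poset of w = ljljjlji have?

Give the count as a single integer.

piece 0:l — minimal
piece 1:j — minimal
piece 2:l rests on {0:l}
piece 3:j rests on {1:j}
piece 4:j rests on {3:j}
piece 5:l rests on {2:l}
piece 6:j rests on {4:j}
piece 7:i rests on {6:j}
minimal pieces: {0:l, 1:j}
ways to finish when only these pieces remain (= sum over removing one remaining piece with nothing left below it):
  1 left: {5}→1  {7}→1
  2 left: {2,5}→1  {5,7}→2  {6,7}→1
  3 left: {0,2,5}→1  {2,5,7}→3  {4,6,7}→1  {5,6,7}→3
  4 left: {0,2,5,7}→4  {2,5,6,7}→6  {3,4,6,7}→1  {4,5,6,7}→4
  5 left: {0,2,5,6,7}→10  {1,3,4,6,7}→1  {2,4,5,6,7}→10  {3,4,5,6,7}→5
  6 left: {0,2,4,5,6,7}→20  {1,3,4,5,6,7}→6  {2,3,4,5,6,7}→15
  placing 0:l first → 21 extensions
  placing 1:j first → 35 extensions
total linear extensions = 56

56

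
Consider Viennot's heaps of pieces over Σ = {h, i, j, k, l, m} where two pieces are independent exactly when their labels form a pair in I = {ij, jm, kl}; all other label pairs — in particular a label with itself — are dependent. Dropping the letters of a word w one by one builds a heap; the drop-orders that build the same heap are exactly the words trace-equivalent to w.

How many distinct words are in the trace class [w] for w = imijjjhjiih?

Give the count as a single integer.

drop 0:i onto floor
drop 1:m onto {0:i}
drop 2:i onto {1:m}
drop 3:j onto floor
drop 4:j onto {3:j}
drop 5:j onto {4:j}
drop 6:h onto {2:i, 5:j}
drop 7:j onto {6:h}
drop 8:i onto {6:h}
drop 9:i onto {8:i}
drop 10:h onto {7:j, 9:i}
ground layer = {0:i, 3:j}
drop-orders for the pieces not yet dropped (sum over which currently-grounded one goes next):
  1 to go: {10} 1
  2 to go: {7,10} 1  {9,10} 1
  3 to go: {7,9,10} 2  {8,9,10} 1
  4 to go: {7,8,9,10} 3
  5 to go: {6,7,8,9,10} 3
  6 to go: {2,6,7,8,9,10} 3  {5,6,7,8,9,10} 3
  7 to go: {1,2,6,7,8,9,10} 3  {2,5,6,7,8,9,10} 6  {4,5,6,7,8,9,10} 3
  8 to go: {0,1,2,6,7,8,9,10} 3  {1,2,5,6,7,8,9,10} 9  {2,4,5,6,7,8,9,10} 9  {3,4,5,6,7,8,9,10} 3
  9 to go: {0,1,2,5,6,7,8,9,10} 12  {1,2,4,5,6,7,8,9,10} 18  {2,3,4,5,6,7,8,9,10} 12
  if 0:i drops first: 30 orders
  if 3:j drops first: 30 orders
heap linearizations: 60

60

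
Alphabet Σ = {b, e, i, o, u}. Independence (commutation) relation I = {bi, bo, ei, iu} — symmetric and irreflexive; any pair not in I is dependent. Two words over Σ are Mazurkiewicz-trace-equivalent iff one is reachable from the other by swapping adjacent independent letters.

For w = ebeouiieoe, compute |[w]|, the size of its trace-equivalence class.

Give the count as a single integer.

0(e) covers ∅
1(b) covers 0:e
2(e) covers 1:b
3(o) covers 2:e
4(u) covers 3:o
5(i) covers 3:o
6(i) covers 5:i
7(e) covers 4:u
8(o) covers 6:i, 7:e
9(e) covers 8:o
floor of heap: 0:e
completions by unplaced set U, small U first (add the entries for U minus each lowest piece of U):
  |U|=1: {9}:1
  |U|=2: {8,9}:1
  |U|=3: {6,8,9}:1  {7,8,9}:1
  |U|=4: {4,7,8,9}:1  {5,6,8,9}:1  {6,7,8,9}:2
  |U|=5: {4,6,7,8,9}:3  {5,6,7,8,9}:3
  |U|=6: {4,5,6,7,8,9}:6
  |U|=7: {3,4,5,6,7,8,9}:6
  |U|=8: {2,3,4,5,6,7,8,9}:6
  start at 0(e): 6

6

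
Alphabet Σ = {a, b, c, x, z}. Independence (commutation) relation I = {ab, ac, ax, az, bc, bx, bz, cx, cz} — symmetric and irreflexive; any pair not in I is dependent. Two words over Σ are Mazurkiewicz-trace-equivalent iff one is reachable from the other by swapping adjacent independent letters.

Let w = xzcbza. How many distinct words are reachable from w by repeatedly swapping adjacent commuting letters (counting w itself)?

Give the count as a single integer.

120

drop 0:x onto floor
drop 1:z onto {0:x}
drop 2:c onto floor
drop 3:b onto floor
drop 4:z onto {1:z}
drop 5:a onto floor
ground layer = {0:x, 2:c, 3:b, 5:a}
drop-orders for the pieces not yet dropped (sum over which currently-grounded one goes next):
  1 to go: {2} 1  {3} 1  {4} 1  {5} 1
  2 to go: {1,4} 1  {2,3} 2  {2,4} 2  {2,5} 2  {3,4} 2  {3,5} 2  {4,5} 2
  3 to go: {0,1,4} 1  {1,2,4} 3  {1,3,4} 3  {1,4,5} 3  {2,3,4} 6  {2,3,5} 6  {2,4,5} 6  {3,4,5} 6
  4 to go: {0,1,2,4} 4  {0,1,3,4} 4  {0,1,4,5} 4  {1,2,3,4} 12  {1,2,4,5} 12  {1,3,4,5} 12  {2,3,4,5} 24
  if 0:x drops first: 60 orders
  if 2:c drops first: 20 orders
  if 3:b drops first: 20 orders
  if 5:a drops first: 20 orders
heap linearizations: 120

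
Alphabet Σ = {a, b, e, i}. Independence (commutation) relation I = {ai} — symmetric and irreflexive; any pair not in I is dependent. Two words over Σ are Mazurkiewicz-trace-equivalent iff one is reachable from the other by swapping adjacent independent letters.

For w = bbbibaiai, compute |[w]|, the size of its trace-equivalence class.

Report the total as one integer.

0(b) covers ∅
1(b) covers 0:b
2(b) covers 1:b
3(i) covers 2:b
4(b) covers 3:i
5(a) covers 4:b
6(i) covers 4:b
7(a) covers 5:a
8(i) covers 6:i
floor of heap: 0:b
completions by unplaced set U, small U first (add the entries for U minus each lowest piece of U):
  |U|=1: {7}:1  {8}:1
  |U|=2: {5,7}:1  {6,8}:1  {7,8}:2
  |U|=3: {5,7,8}:3  {6,7,8}:3
  |U|=4: {5,6,7,8}:6
  |U|=5: {4,5,6,7,8}:6
  |U|=6: {3,4,5,6,7,8}:6
  |U|=7: {2,3,4,5,6,7,8}:6
  start at 0(b): 6

6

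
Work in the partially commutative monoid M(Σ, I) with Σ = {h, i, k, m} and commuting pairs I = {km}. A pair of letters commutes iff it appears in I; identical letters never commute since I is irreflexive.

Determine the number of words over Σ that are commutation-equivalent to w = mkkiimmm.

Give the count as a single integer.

3

0(m) covers ∅
1(k) covers ∅
2(k) covers 1:k
3(i) covers 0:m, 2:k
4(i) covers 3:i
5(m) covers 4:i
6(m) covers 5:m
7(m) covers 6:m
floor of heap: 0:m, 1:k
completions by unplaced set U, small U first (add the entries for U minus each lowest piece of U):
  |U|=1: {7}:1
  |U|=2: {6,7}:1
  |U|=3: {5,6,7}:1
  |U|=4: {4,5,6,7}:1
  |U|=5: {3,4,5,6,7}:1
  |U|=6: {0,3,4,5,6,7}:1  {2,3,4,5,6,7}:1
  start at 0(m): 1
  start at 1(k): 2
sum over floor = 3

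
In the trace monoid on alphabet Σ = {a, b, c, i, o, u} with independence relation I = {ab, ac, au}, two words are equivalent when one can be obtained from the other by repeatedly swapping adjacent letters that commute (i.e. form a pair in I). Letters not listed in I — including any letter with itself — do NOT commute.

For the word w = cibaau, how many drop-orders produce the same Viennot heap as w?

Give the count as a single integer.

#0=c has no predecessor
#1=i depends on [0:c]
#2=b depends on [1:i]
#3=a depends on [1:i]
#4=a depends on [3:a]
#5=u depends on [2:b]
sources: [0:c]
N(rest) = Σ N(rest − s) over sources s of rest; N(one piece) = 1:
  size 1 → [4]=1  [5]=1
  size 2 → [2,5]=1  [3,4]=1  [4,5]=2
  size 3 → [2,4,5]=3  [3,4,5]=3
  size 4 → [2,3,4,5]=6
  first=0(c) contributes 6

6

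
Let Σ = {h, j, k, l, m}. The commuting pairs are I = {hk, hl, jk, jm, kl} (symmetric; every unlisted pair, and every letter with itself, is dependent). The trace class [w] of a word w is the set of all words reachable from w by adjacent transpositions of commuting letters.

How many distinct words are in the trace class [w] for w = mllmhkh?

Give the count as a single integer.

3

drop 0:m onto floor
drop 1:l onto {0:m}
drop 2:l onto {1:l}
drop 3:m onto {2:l}
drop 4:h onto {3:m}
drop 5:k onto {3:m}
drop 6:h onto {4:h}
ground layer = {0:m}
drop-orders for the pieces not yet dropped (sum over which currently-grounded one goes next):
  1 to go: {5} 1  {6} 1
  2 to go: {4,6} 1  {5,6} 2
  3 to go: {4,5,6} 3
  4 to go: {3,4,5,6} 3
  5 to go: {2,3,4,5,6} 3
  if 0:m drops first: 3 orders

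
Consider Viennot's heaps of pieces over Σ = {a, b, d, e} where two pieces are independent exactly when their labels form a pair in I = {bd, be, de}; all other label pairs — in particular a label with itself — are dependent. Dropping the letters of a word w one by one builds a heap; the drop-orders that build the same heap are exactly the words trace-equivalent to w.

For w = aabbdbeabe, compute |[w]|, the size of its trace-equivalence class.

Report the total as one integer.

0(a) covers ∅
1(a) covers 0:a
2(b) covers 1:a
3(b) covers 2:b
4(d) covers 1:a
5(b) covers 3:b
6(e) covers 1:a
7(a) covers 4:d, 5:b, 6:e
8(b) covers 7:a
9(e) covers 7:a
floor of heap: 0:a
completions by unplaced set U, small U first (add the entries for U minus each lowest piece of U):
  |U|=1: {8}:1  {9}:1
  |U|=2: {8,9}:2
  |U|=3: {7,8,9}:2
  |U|=4: {4,7,8,9}:2  {5,7,8,9}:2  {6,7,8,9}:2
  |U|=5: {3,5,7,8,9}:2  {4,5,7,8,9}:4  {4,6,7,8,9}:4  {5,6,7,8,9}:4
  |U|=6: {2,3,5,7,8,9}:2  {3,4,5,7,8,9}:6  {3,5,6,7,8,9}:6  {4,5,6,7,8,9}:12
  |U|=7: {2,3,4,5,7,8,9}:8  {2,3,5,6,7,8,9}:8  {3,4,5,6,7,8,9}:24
  |U|=8: {2,3,4,5,6,7,8,9}:40
  start at 0(a): 40

40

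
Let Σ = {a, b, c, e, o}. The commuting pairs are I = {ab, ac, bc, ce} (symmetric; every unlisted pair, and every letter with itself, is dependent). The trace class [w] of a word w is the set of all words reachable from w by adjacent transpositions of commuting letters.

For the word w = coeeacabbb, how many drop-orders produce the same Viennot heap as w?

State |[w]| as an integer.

0(c) covers ∅
1(o) covers 0:c
2(e) covers 1:o
3(e) covers 2:e
4(a) covers 3:e
5(c) covers 1:o
6(a) covers 4:a
7(b) covers 3:e
8(b) covers 7:b
9(b) covers 8:b
floor of heap: 0:c
completions by unplaced set U, small U first (add the entries for U minus each lowest piece of U):
  |U|=1: {5}:1  {6}:1  {9}:1
  |U|=2: {4,6}:1  {5,6}:2  {5,9}:2  {6,9}:2  {8,9}:1
  |U|=3: {4,5,6}:3  {4,6,9}:3  {5,6,9}:6  {5,8,9}:3  {6,8,9}:3  {7,8,9}:1
  |U|=4: {4,5,6,9}:12  {4,6,8,9}:6  {5,6,8,9}:12  {5,7,8,9}:4  {6,7,8,9}:4
  |U|=5: {4,5,6,8,9}:30  {4,6,7,8,9}:10  {5,6,7,8,9}:20
  |U|=6: {3,4,6,7,8,9}:10  {4,5,6,7,8,9}:60
  |U|=7: {2,3,4,6,7,8,9}:10  {3,4,5,6,7,8,9}:70
  |U|=8: {2,3,4,5,6,7,8,9}:80
  start at 0(c): 80

80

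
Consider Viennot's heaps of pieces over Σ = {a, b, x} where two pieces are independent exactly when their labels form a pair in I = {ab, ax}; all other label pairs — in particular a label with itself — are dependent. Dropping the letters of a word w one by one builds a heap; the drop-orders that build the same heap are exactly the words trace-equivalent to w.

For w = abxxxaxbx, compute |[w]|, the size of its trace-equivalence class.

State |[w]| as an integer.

piece 0:a — minimal
piece 1:b — minimal
piece 2:x rests on {1:b}
piece 3:x rests on {2:x}
piece 4:x rests on {3:x}
piece 5:a rests on {0:a}
piece 6:x rests on {4:x}
piece 7:b rests on {6:x}
piece 8:x rests on {7:b}
minimal pieces: {0:a, 1:b}
ways to finish when only these pieces remain (= sum over removing one remaining piece with nothing left below it):
  1 left: {5}→1  {8}→1
  2 left: {0,5}→1  {5,8}→2  {7,8}→1
  3 left: {0,5,8}→3  {5,7,8}→3  {6,7,8}→1
  4 left: {0,5,7,8}→6  {4,6,7,8}→1  {5,6,7,8}→4
  5 left: {0,5,6,7,8}→10  {3,4,6,7,8}→1  {4,5,6,7,8}→5
  6 left: {0,4,5,6,7,8}→15  {2,3,4,6,7,8}→1  {3,4,5,6,7,8}→6
  7 left: {0,3,4,5,6,7,8}→21  {1,2,3,4,6,7,8}→1  {2,3,4,5,6,7,8}→7
  placing 0:a first → 8 extensions
  placing 1:b first → 28 extensions
total linear extensions = 36

36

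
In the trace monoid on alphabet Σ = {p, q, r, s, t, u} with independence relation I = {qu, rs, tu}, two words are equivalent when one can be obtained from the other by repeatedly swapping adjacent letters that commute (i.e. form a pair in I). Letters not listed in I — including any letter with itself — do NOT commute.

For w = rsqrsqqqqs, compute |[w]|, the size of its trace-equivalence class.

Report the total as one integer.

4

piece 0:r — minimal
piece 1:s — minimal
piece 2:q rests on {0:r, 1:s}
piece 3:r rests on {2:q}
piece 4:s rests on {2:q}
piece 5:q rests on {3:r, 4:s}
piece 6:q rests on {5:q}
piece 7:q rests on {6:q}
piece 8:q rests on {7:q}
piece 9:s rests on {8:q}
minimal pieces: {0:r, 1:s}
ways to finish when only these pieces remain (= sum over removing one remaining piece with nothing left below it):
  1 left: {9}→1
  2 left: {8,9}→1
  3 left: {7,8,9}→1
  4 left: {6,7,8,9}→1
  5 left: {5,6,7,8,9}→1
  6 left: {3,5,6,7,8,9}→1  {4,5,6,7,8,9}→1
  7 left: {3,4,5,6,7,8,9}→2
  8 left: {2,3,4,5,6,7,8,9}→2
  placing 0:r first → 2 extensions
  placing 1:s first → 2 extensions
total linear extensions = 4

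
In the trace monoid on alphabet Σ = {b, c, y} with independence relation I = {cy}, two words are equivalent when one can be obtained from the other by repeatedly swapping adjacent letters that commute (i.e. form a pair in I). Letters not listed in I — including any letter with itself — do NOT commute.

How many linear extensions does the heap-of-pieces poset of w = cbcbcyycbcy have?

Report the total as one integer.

12

piece 0:c — minimal
piece 1:b rests on {0:c}
piece 2:c rests on {1:b}
piece 3:b rests on {2:c}
piece 4:c rests on {3:b}
piece 5:y rests on {3:b}
piece 6:y rests on {5:y}
piece 7:c rests on {4:c}
piece 8:b rests on {6:y, 7:c}
piece 9:c rests on {8:b}
piece 10:y rests on {8:b}
minimal pieces: {0:c}
ways to finish when only these pieces remain (= sum over removing one remaining piece with nothing left below it):
  1 left: {9}→1  {10}→1
  2 left: {9,10}→2
  3 left: {8,9,10}→2
  4 left: {6,8,9,10}→2  {7,8,9,10}→2
  5 left: {4,7,8,9,10}→2  {5,6,8,9,10}→2  {6,7,8,9,10}→4
  6 left: {4,6,7,8,9,10}→6  {5,6,7,8,9,10}→6
  7 left: {4,5,6,7,8,9,10}→12
  8 left: {3,4,5,6,7,8,9,10}→12
  9 left: {2,3,4,5,6,7,8,9,10}→12
  placing 0:c first → 12 extensions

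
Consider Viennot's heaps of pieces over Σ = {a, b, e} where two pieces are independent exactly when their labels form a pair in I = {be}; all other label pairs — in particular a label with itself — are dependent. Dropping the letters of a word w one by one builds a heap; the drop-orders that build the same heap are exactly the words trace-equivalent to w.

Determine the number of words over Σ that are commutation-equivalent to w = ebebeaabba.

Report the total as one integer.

0(e) covers ∅
1(b) covers ∅
2(e) covers 0:e
3(b) covers 1:b
4(e) covers 2:e
5(a) covers 3:b, 4:e
6(a) covers 5:a
7(b) covers 6:a
8(b) covers 7:b
9(a) covers 8:b
floor of heap: 0:e, 1:b
completions by unplaced set U, small U first (add the entries for U minus each lowest piece of U):
  |U|=1: {9}:1
  |U|=2: {8,9}:1
  |U|=3: {7,8,9}:1
  |U|=4: {6,7,8,9}:1
  |U|=5: {5,6,7,8,9}:1
  |U|=6: {3,5,6,7,8,9}:1  {4,5,6,7,8,9}:1
  |U|=7: {1,3,5,6,7,8,9}:1  {2,4,5,6,7,8,9}:1  {3,4,5,6,7,8,9}:2
  |U|=8: {0,2,4,5,6,7,8,9}:1  {1,3,4,5,6,7,8,9}:3  {2,3,4,5,6,7,8,9}:3
  start at 0(e): 6
  start at 1(b): 4
sum over floor = 10

10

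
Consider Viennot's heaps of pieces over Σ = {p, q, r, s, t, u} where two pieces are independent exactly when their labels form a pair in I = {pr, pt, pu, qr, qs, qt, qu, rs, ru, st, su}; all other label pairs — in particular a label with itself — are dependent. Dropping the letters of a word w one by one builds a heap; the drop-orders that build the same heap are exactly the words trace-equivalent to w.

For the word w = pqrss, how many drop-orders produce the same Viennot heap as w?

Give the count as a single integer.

#0=p has no predecessor
#1=q depends on [0:p]
#2=r has no predecessor
#3=s depends on [0:p]
#4=s depends on [3:s]
sources: [0:p, 2:r]
N(rest) = Σ N(rest − s) over sources s of rest; N(one piece) = 1:
  size 1 → [1]=1  [2]=1  [4]=1
  size 2 → [1,2]=2  [1,4]=2  [2,4]=2  [3,4]=1
  size 3 → [1,2,4]=6  [1,3,4]=3  [2,3,4]=3
  first=0(p) contributes 12
  first=2(r) contributes 3
|[w]| = 15

15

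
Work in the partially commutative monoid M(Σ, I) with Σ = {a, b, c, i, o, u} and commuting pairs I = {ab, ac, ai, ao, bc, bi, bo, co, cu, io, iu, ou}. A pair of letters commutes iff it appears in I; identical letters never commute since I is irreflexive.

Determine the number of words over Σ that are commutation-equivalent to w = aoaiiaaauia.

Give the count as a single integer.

1320

0(a) covers ∅
1(o) covers ∅
2(a) covers 0:a
3(i) covers ∅
4(i) covers 3:i
5(a) covers 2:a
6(a) covers 5:a
7(a) covers 6:a
8(u) covers 7:a
9(i) covers 4:i
10(a) covers 8:u
floor of heap: 0:a, 1:o, 3:i
completions by unplaced set U, small U first (add the entries for U minus each lowest piece of U):
  |U|=1: {1}:1  {9}:1  {10}:1
  |U|=2: {1,9}:2  {1,10}:2  {4,9}:1  {8,10}:1  {9,10}:2
  |U|=3: {1,4,9}:3  {1,8,10}:3  {1,9,10}:6  {3,4,9}:1  {4,9,10}:3  {7,8,10}:1  {8,9,10}:3
  |U|=4: {1,3,4,9}:4  {1,4,9,10}:12  {1,7,8,10}:4  {1,8,9,10}:12  {3,4,9,10}:4  {4,8,9,10}:6  {6,7,8,10}:1  {7,8,9,10}:4
  |U|=5: {1,3,4,9,10}:20  {1,4,8,9,10}:30  {1,6,7,8,10}:5  {1,7,8,9,10}:20  {3,4,8,9,10}:10  {4,7,8,9,10}:10  {5,6,7,8,10}:1  {6,7,8,9,10}:5
  |U|=6: {1,3,4,8,9,10}:60  {1,4,7,8,9,10}:60  {1,5,6,7,8,10}:6  {1,6,7,8,9,10}:30  {2,5,6,7,8,10}:1  {3,4,7,8,9,10}:20  {4,6,7,8,9,10}:15  {5,6,7,8,9,10}:6
  |U|=7: {0,2,5,6,7,8,10}:1  {1,2,5,6,7,8,10}:7  {1,3,4,7,8,9,10}:140  {1,4,6,7,8,9,10}:105  {1,5,6,7,8,9,10}:42  {2,5,6,7,8,9,10}:7  {3,4,6,7,8,9,10}:35  {4,5,6,7,8,9,10}:21
  |U|=8: {0,1,2,5,6,7,8,10}:8  {0,2,5,6,7,8,9,10}:8  {1,2,5,6,7,8,9,10}:56  {1,3,4,6,7,8,9,10}:280  {1,4,5,6,7,8,9,10}:168  {2,4,5,6,7,8,9,10}:28  {3,4,5,6,7,8,9,10}:56
  |U|=9: {0,1,2,5,6,7,8,9,10}:72  {0,2,4,5,6,7,8,9,10}:36  {1,2,4,5,6,7,8,9,10}:252  {1,3,4,5,6,7,8,9,10}:504  {2,3,4,5,6,7,8,9,10}:84
  start at 0(a): 840
  start at 1(o): 120
  start at 3(i): 360
sum over floor = 1320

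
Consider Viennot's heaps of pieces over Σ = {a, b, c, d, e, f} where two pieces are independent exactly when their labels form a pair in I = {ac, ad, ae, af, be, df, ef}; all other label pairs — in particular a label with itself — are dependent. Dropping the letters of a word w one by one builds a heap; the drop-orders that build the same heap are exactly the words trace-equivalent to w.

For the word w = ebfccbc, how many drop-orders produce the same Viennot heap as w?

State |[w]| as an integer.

3

piece 0:e — minimal
piece 1:b — minimal
piece 2:f rests on {1:b}
piece 3:c rests on {0:e, 2:f}
piece 4:c rests on {3:c}
piece 5:b rests on {4:c}
piece 6:c rests on {5:b}
minimal pieces: {0:e, 1:b}
ways to finish when only these pieces remain (= sum over removing one remaining piece with nothing left below it):
  1 left: {6}→1
  2 left: {5,6}→1
  3 left: {4,5,6}→1
  4 left: {3,4,5,6}→1
  5 left: {0,3,4,5,6}→1  {2,3,4,5,6}→1
  placing 0:e first → 1 extensions
  placing 1:b first → 2 extensions
total linear extensions = 3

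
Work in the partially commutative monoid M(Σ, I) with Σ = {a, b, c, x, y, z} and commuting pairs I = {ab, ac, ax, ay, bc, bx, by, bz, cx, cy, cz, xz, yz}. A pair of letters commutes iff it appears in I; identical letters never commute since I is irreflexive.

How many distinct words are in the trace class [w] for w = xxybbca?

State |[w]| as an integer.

#0=x has no predecessor
#1=x depends on [0:x]
#2=y depends on [1:x]
#3=b has no predecessor
#4=b depends on [3:b]
#5=c has no predecessor
#6=a has no predecessor
sources: [0:x, 3:b, 5:c, 6:a]
N(rest) = Σ N(rest − s) over sources s of rest; N(one piece) = 1:
  size 1 → [2]=1  [4]=1  [5]=1  [6]=1
  size 2 → [1,2]=1  [2,4]=2  [2,5]=2  [2,6]=2  [3,4]=1  [4,5]=2  [4,6]=2  [5,6]=2
  size 3 → [0,1,2]=1  [1,2,4]=3  [1,2,5]=3  [1,2,6]=3  [2,3,4]=3  [2,4,5]=6  [2,4,6]=6  [2,5,6]=6  [3,4,5]=3  [3,4,6]=3  [4,5,6]=6
  size 4 → [0,1,2,4]=4  [0,1,2,5]=4  [0,1,2,6]=4  [1,2,3,4]=6  [1,2,4,5]=12  [1,2,4,6]=12  [1,2,5,6]=12  [2,3,4,5]=12  [2,3,4,6]=12  [2,4,5,6]=24  [3,4,5,6]=12
  size 5 → [0,1,2,3,4]=10  [0,1,2,4,5]=20  [0,1,2,4,6]=20  [0,1,2,5,6]=20  [1,2,3,4,5]=30  [1,2,3,4,6]=30  [1,2,4,5,6]=60  [2,3,4,5,6]=60
  first=0(x) contributes 180
  first=3(b) contributes 120
  first=5(c) contributes 60
  first=6(a) contributes 60
|[w]| = 420

420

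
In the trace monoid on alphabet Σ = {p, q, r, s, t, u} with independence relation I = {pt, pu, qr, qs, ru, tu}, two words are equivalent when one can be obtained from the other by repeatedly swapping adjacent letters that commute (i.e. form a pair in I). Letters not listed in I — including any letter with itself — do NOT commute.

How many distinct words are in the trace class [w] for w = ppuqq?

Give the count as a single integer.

drop 0:p onto floor
drop 1:p onto {0:p}
drop 2:u onto floor
drop 3:q onto {1:p, 2:u}
drop 4:q onto {3:q}
ground layer = {0:p, 2:u}
drop-orders for the pieces not yet dropped (sum over which currently-grounded one goes next):
  1 to go: {4} 1
  2 to go: {3,4} 1
  3 to go: {1,3,4} 1  {2,3,4} 1
  if 0:p drops first: 2 orders
  if 2:u drops first: 1 orders
heap linearizations: 3

3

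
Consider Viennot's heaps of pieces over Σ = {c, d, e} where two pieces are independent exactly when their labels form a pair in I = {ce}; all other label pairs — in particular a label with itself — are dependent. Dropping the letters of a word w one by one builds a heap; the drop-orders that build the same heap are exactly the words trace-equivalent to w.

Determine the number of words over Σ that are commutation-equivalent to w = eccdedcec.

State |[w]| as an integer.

9

piece 0:e — minimal
piece 1:c — minimal
piece 2:c rests on {1:c}
piece 3:d rests on {0:e, 2:c}
piece 4:e rests on {3:d}
piece 5:d rests on {4:e}
piece 6:c rests on {5:d}
piece 7:e rests on {5:d}
piece 8:c rests on {6:c}
minimal pieces: {0:e, 1:c}
ways to finish when only these pieces remain (= sum over removing one remaining piece with nothing left below it):
  1 left: {7}→1  {8}→1
  2 left: {6,8}→1  {7,8}→2
  3 left: {6,7,8}→3
  4 left: {5,6,7,8}→3
  5 left: {4,5,6,7,8}→3
  6 left: {3,4,5,6,7,8}→3
  7 left: {0,3,4,5,6,7,8}→3  {2,3,4,5,6,7,8}→3
  placing 0:e first → 3 extensions
  placing 1:c first → 6 extensions
total linear extensions = 9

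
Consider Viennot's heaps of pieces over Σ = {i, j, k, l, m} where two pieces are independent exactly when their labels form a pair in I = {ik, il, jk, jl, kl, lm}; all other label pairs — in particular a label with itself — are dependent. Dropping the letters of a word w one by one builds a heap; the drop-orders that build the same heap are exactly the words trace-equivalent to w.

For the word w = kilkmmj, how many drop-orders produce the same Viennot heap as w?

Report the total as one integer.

piece 0:k — minimal
piece 1:i — minimal
piece 2:l — minimal
piece 3:k rests on {0:k}
piece 4:m rests on {1:i, 3:k}
piece 5:m rests on {4:m}
piece 6:j rests on {5:m}
minimal pieces: {0:k, 1:i, 2:l}
ways to finish when only these pieces remain (= sum over removing one remaining piece with nothing left below it):
  1 left: {2}→1  {6}→1
  2 left: {2,6}→2  {5,6}→1
  3 left: {2,5,6}→3  {4,5,6}→1
  4 left: {1,4,5,6}→1  {2,4,5,6}→4  {3,4,5,6}→1
  5 left: {0,3,4,5,6}→1  {1,2,4,5,6}→5  {1,3,4,5,6}→2  {2,3,4,5,6}→5
  placing 0:k first → 12 extensions
  placing 1:i first → 6 extensions
  placing 2:l first → 3 extensions
total linear extensions = 21

21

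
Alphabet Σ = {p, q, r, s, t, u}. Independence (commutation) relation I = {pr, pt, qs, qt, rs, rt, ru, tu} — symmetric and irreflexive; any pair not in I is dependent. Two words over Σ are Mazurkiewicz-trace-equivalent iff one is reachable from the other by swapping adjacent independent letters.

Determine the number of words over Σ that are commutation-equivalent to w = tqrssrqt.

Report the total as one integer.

piece 0:t — minimal
piece 1:q — minimal
piece 2:r rests on {1:q}
piece 3:s rests on {0:t}
piece 4:s rests on {3:s}
piece 5:r rests on {2:r}
piece 6:q rests on {5:r}
piece 7:t rests on {4:s}
minimal pieces: {0:t, 1:q}
ways to finish when only these pieces remain (= sum over removing one remaining piece with nothing left below it):
  1 left: {6}→1  {7}→1
  2 left: {4,7}→1  {5,6}→1  {6,7}→2
  3 left: {2,5,6}→1  {3,4,7}→1  {4,6,7}→3  {5,6,7}→3
  4 left: {0,3,4,7}→1  {1,2,5,6}→1  {2,5,6,7}→4  {3,4,6,7}→4  {4,5,6,7}→6
  5 left: {0,3,4,6,7}→5  {1,2,5,6,7}→5  {2,4,5,6,7}→10  {3,4,5,6,7}→10
  6 left: {0,3,4,5,6,7}→15  {1,2,4,5,6,7}→15  {2,3,4,5,6,7}→20
  placing 0:t first → 35 extensions
  placing 1:q first → 35 extensions
total linear extensions = 70

70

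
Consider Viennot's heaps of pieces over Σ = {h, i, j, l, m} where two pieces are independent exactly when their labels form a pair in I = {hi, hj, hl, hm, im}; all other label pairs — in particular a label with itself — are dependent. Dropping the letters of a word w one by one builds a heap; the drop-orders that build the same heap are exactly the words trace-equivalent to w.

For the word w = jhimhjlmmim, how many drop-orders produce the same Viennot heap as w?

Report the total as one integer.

piece 0:j — minimal
piece 1:h — minimal
piece 2:i rests on {0:j}
piece 3:m rests on {0:j}
piece 4:h rests on {1:h}
piece 5:j rests on {2:i, 3:m}
piece 6:l rests on {5:j}
piece 7:m rests on {6:l}
piece 8:m rests on {7:m}
piece 9:i rests on {6:l}
piece 10:m rests on {8:m}
minimal pieces: {0:j, 1:h}
ways to finish when only these pieces remain (= sum over removing one remaining piece with nothing left below it):
  1 left: {4}→1  {9}→1  {10}→1
  2 left: {1,4}→1  {4,9}→2  {4,10}→2  {8,10}→1  {9,10}→2
  3 left: {1,4,9}→3  {1,4,10}→3  {4,8,10}→3  {4,9,10}→6  {7,8,10}→1  {8,9,10}→3
  4 left: {1,4,8,10}→6  {1,4,9,10}→12  {4,7,8,10}→4  {4,8,9,10}→12  {7,8,9,10}→4
  5 left: {1,4,7,8,10}→10  {1,4,8,9,10}→30  {4,7,8,9,10}→20  {6,7,8,9,10}→4
  6 left: {1,4,7,8,9,10}→60  {4,6,7,8,9,10}→24  {5,6,7,8,9,10}→4
  7 left: {1,4,6,7,8,9,10}→84  {2,5,6,7,8,9,10}→4  {3,5,6,7,8,9,10}→4  {4,5,6,7,8,9,10}→28
  8 left: {1,4,5,6,7,8,9,10}→112  {2,3,5,6,7,8,9,10}→8  {2,4,5,6,7,8,9,10}→32  {3,4,5,6,7,8,9,10}→32
  9 left: {0,2,3,5,6,7,8,9,10}→8  {1,2,4,5,6,7,8,9,10}→144  {1,3,4,5,6,7,8,9,10}→144  {2,3,4,5,6,7,8,9,10}→72
  placing 0:j first → 360 extensions
  placing 1:h first → 80 extensions
total linear extensions = 440

440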